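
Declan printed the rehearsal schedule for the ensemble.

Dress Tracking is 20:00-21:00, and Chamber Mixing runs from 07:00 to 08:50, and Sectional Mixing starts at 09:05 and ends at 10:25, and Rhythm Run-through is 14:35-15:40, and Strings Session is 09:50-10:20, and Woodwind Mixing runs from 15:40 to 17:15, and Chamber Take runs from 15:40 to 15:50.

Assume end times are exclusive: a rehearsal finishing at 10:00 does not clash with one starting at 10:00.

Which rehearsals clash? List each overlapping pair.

Sorted by start: Chamber Mixing, Sectional Mixing, Strings Session, Rhythm Run-through, Chamber Take, Woodwind Mixing, Dress Tracking.
Sectional Mixing starts after Chamber Mixing ends; Chamber Mixing is clear from here.
Strings Session starts before Sectional Mixing ends → Sectional Mixing and Strings Session overlap.
Rhythm Run-through starts after Sectional Mixing ends; Sectional Mixing is clear from here.
Rhythm Run-through starts after Strings Session ends; Strings Session is clear from here.
Chamber Take starts exactly when Rhythm Run-through ends (back-to-back, no overlap); Rhythm Run-through is clear from here.
Woodwind Mixing starts before Chamber Take ends → Chamber Take and Woodwind Mixing overlap.
Dress Tracking starts after Chamber Take ends.
Dress Tracking starts after Woodwind Mixing ends.

Chamber Take & Woodwind Mixing, Sectional Mixing & Strings Session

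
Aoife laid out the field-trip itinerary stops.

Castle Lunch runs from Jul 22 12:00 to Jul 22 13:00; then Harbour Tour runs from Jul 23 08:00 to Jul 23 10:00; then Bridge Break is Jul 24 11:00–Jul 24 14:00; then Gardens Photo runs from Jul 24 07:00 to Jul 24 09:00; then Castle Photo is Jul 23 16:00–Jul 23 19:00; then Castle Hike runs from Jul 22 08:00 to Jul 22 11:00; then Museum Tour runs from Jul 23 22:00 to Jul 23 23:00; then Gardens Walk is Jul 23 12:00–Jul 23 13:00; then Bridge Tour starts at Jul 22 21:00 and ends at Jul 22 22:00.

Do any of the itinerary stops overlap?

Sorted by start: Castle Hike, Castle Lunch, Bridge Tour, Harbour Tour, Gardens Walk, Castle Photo, Museum Tour, Gardens Photo, Bridge Break.
Castle Lunch starts after Castle Hike ends — done with Castle Hike.
Bridge Tour starts after Castle Lunch ends — done with Castle Lunch.
Harbour Tour starts after Bridge Tour ends — done with Bridge Tour.
Gardens Walk starts after Harbour Tour ends — done with Harbour Tour.
Castle Photo starts after Gardens Walk ends — done with Gardens Walk.
Museum Tour starts after Castle Photo ends — done with Castle Photo.
Gardens Photo starts after Museum Tour ends — done with Museum Tour.
Bridge Break starts after Gardens Photo ends.
Every pair is clear; the schedule has no overlaps.

No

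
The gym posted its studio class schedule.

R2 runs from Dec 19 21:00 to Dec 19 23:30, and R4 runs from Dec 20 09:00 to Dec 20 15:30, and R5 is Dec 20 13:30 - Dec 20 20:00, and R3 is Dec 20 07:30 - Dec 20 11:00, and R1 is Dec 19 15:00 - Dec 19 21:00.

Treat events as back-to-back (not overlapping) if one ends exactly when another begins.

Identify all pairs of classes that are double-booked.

R3 & R4, R4 & R5

Two intervals overlap when each starts before the other ends.
Sorted by start: R1, R2, R3, R4, R5.
R2 starts exactly when R1 ends (back-to-back, no overlap), so R1 has no further overlaps.
R3 starts after R2 ends, so R2 has no further overlaps.
R4 starts before R3 ends → R3 and R4 overlap.
R5 starts after R3 ends.
R5 starts before R4 ends → R4 and R5 overlap.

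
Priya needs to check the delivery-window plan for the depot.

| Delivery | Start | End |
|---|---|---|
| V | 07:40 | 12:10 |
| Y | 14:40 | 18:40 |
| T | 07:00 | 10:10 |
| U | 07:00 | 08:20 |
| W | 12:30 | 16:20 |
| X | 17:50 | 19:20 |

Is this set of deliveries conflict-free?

Two intervals overlap when each starts before the other ends.
Sorted by start: T, U, V, W, Y, X.
U starts before T ends → T and U overlap.
That's a conflict, so the schedule is not conflict-free.

No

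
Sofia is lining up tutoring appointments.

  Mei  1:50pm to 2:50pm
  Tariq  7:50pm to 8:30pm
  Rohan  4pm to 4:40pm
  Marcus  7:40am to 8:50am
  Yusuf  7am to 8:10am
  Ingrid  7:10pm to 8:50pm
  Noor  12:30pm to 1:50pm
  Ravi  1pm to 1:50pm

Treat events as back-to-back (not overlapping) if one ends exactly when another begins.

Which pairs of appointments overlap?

Ingrid & Tariq, Marcus & Yusuf, Noor & Ravi

Check each pair: they overlap iff neither finishes before the other starts.
Sorted by start: Yusuf, Marcus, Noor, Ravi, Mei, Rohan, Ingrid, Tariq.
Marcus starts before Yusuf ends → Yusuf and Marcus overlap.
Noor starts after Yusuf ends, so Yusuf has no further overlaps.
Noor starts after Marcus ends, so Marcus has no further overlaps.
Ravi starts before Noor ends → Noor and Ravi overlap.
Mei starts exactly when Noor ends (back-to-back, no overlap), so Noor has no further overlaps.
Mei starts exactly when Ravi ends (back-to-back, no overlap), so Ravi has no further overlaps.
Rohan starts after Mei ends, so Mei has no further overlaps.
Ingrid starts after Rohan ends, so Rohan has no further overlaps.
Tariq starts before Ingrid ends → Ingrid and Tariq overlap.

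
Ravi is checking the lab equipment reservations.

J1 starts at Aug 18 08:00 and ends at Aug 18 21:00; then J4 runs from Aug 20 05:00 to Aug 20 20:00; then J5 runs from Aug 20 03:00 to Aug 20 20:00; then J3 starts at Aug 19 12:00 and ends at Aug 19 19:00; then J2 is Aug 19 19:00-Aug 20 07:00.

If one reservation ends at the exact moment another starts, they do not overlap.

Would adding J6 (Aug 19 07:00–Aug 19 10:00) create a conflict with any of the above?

No — it doesn't clash with anything

J1: ends Aug 18 21:00 at or before J6 starts Aug 19 07:00 → clear.
J3: starts Aug 19 12:00 at or after J6 ends Aug 19 10:00 → clear.
J2: starts Aug 19 19:00 at or after J6 ends Aug 19 10:00 → clear.
J5: starts Aug 20 03:00 at or after J6 ends Aug 19 10:00 → clear.
J4: starts Aug 20 05:00 at or after J6 ends Aug 19 10:00 → clear.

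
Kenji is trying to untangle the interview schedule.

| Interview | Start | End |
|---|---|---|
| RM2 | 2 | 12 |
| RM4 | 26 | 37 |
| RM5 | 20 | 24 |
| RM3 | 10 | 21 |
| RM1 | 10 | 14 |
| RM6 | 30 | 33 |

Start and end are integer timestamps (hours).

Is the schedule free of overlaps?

No

Sorted by start: RM2, RM1, RM3, RM5, RM4, RM6.
RM1 starts before RM2 ends → RM2 and RM1 overlap.
That's a conflict, so the schedule is not conflict-free.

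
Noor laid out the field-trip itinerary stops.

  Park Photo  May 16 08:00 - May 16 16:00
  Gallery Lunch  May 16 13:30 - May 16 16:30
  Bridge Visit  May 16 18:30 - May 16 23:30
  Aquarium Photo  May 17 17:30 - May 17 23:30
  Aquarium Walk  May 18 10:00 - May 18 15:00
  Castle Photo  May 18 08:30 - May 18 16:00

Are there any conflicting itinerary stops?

Yes

Check each pair: they overlap iff neither finishes before the other starts.
Sorted by start: Park Photo, Gallery Lunch, Bridge Visit, Aquarium Photo, Castle Photo, Aquarium Walk.
Gallery Lunch starts before Park Photo ends → Park Photo and Gallery Lunch overlap.
That's a conflict, so the schedule is not conflict-free.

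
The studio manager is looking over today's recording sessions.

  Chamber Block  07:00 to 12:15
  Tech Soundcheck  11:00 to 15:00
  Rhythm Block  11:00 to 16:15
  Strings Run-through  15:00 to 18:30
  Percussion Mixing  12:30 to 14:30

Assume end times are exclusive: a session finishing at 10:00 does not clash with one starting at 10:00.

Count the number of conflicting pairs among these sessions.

Sorted by start: Chamber Block, Tech Soundcheck, Rhythm Block, Percussion Mixing, Strings Run-through.
Tech Soundcheck starts before Chamber Block ends → Chamber Block and Tech Soundcheck overlap.
Rhythm Block starts before Chamber Block ends → Chamber Block and Rhythm Block overlap.
Percussion Mixing starts after Chamber Block ends; Chamber Block is clear from here.
Rhythm Block starts before Tech Soundcheck ends → Tech Soundcheck and Rhythm Block overlap.
Percussion Mixing starts before Tech Soundcheck ends → Tech Soundcheck and Percussion Mixing overlap.
Strings Run-through starts exactly when Tech Soundcheck ends (back-to-back, no overlap).
Percussion Mixing starts before Rhythm Block ends → Rhythm Block and Percussion Mixing overlap.
Strings Run-through starts before Rhythm Block ends → Rhythm Block and Strings Run-through overlap.
Strings Run-through starts after Percussion Mixing ends.
Overlapping pairs: Chamber Block & Rhythm Block, Chamber Block & Tech Soundcheck, Percussion Mixing & Rhythm Block, Percussion Mixing & Tech Soundcheck, Rhythm Block & Strings Run-through, Rhythm Block & Tech Soundcheck — 6 in total.

6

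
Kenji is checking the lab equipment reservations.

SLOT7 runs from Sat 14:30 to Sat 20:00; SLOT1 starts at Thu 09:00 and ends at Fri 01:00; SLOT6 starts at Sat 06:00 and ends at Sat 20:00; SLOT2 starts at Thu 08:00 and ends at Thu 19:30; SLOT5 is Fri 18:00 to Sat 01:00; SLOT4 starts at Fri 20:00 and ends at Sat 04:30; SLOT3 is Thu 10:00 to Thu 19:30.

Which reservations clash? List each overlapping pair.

SLOT1 & SLOT2, SLOT1 & SLOT3, SLOT2 & SLOT3, SLOT4 & SLOT5, SLOT6 & SLOT7

Sorted by start: SLOT2, SLOT1, SLOT3, SLOT5, SLOT4, SLOT6, SLOT7.
SLOT1 starts before SLOT2 ends → SLOT2 and SLOT1 overlap.
SLOT3 starts before SLOT2 ends → SLOT2 and SLOT3 overlap.
SLOT5 starts after SLOT2 ends — done with SLOT2.
SLOT3 starts before SLOT1 ends → SLOT1 and SLOT3 overlap.
SLOT5 starts after SLOT1 ends — done with SLOT1.
SLOT5 starts after SLOT3 ends — done with SLOT3.
SLOT4 starts before SLOT5 ends → SLOT5 and SLOT4 overlap.
SLOT6 starts after SLOT5 ends — done with SLOT5.
SLOT6 starts after SLOT4 ends — done with SLOT4.
SLOT7 starts before SLOT6 ends → SLOT6 and SLOT7 overlap.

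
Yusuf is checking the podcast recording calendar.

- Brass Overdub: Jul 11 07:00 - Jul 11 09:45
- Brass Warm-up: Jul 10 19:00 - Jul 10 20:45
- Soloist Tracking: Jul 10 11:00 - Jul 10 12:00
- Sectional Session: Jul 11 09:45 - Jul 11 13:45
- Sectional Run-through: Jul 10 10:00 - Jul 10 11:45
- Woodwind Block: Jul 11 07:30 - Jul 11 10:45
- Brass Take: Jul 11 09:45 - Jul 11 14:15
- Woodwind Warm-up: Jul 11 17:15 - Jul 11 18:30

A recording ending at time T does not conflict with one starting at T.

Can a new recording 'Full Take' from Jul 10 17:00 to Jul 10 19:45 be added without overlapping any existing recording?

Sectional Run-through: ends Jul 10 11:45 at or before Full Take starts Jul 10 17:00 → clear.
Soloist Tracking: ends Jul 10 12:00 at or before Full Take starts Jul 10 17:00 → clear.
Brass Warm-up: starts Jul 10 19:00 before Full Take ends Jul 10 19:45, and ends Jul 10 20:45 after Full Take starts Jul 10 17:00 → overlap.
Brass Overdub: starts Jul 11 07:00 at or after Full Take ends Jul 10 19:45 → clear.
Woodwind Block: starts Jul 11 07:30 at or after Full Take ends Jul 10 19:45 → clear.
Brass Take: starts Jul 11 09:45 at or after Full Take ends Jul 10 19:45 → clear.
Sectional Session: starts Jul 11 09:45 at or after Full Take ends Jul 10 19:45 → clear.
Woodwind Warm-up: starts Jul 11 17:15 at or after Full Take ends Jul 10 19:45 → clear.
Full Take overlaps Brass Warm-up.

No — it overlaps Brass Warm-up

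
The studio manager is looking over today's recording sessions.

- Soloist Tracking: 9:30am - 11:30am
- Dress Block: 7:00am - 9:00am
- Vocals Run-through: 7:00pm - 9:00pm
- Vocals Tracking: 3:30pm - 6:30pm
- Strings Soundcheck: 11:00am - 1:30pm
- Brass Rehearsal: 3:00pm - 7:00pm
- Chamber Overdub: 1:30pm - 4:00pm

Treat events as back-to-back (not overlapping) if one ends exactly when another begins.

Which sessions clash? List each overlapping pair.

Sorted by start: Dress Block, Soloist Tracking, Strings Soundcheck, Chamber Overdub, Brass Rehearsal, Vocals Tracking, Vocals Run-through.
Soloist Tracking starts after Dress Block ends — done with Dress Block.
Strings Soundcheck starts before Soloist Tracking ends → Soloist Tracking and Strings Soundcheck overlap.
Chamber Overdub starts after Soloist Tracking ends — done with Soloist Tracking.
Chamber Overdub starts exactly when Strings Soundcheck ends (back-to-back, no overlap) — done with Strings Soundcheck.
Brass Rehearsal starts before Chamber Overdub ends → Chamber Overdub and Brass Rehearsal overlap.
Vocals Tracking starts before Chamber Overdub ends → Chamber Overdub and Vocals Tracking overlap.
Vocals Run-through starts after Chamber Overdub ends.
Vocals Tracking starts before Brass Rehearsal ends → Brass Rehearsal and Vocals Tracking overlap.
Vocals Run-through starts exactly when Brass Rehearsal ends (back-to-back, no overlap).
Vocals Run-through starts after Vocals Tracking ends.

Brass Rehearsal & Chamber Overdub, Brass Rehearsal & Vocals Tracking, Chamber Overdub & Vocals Tracking, Soloist Tracking & Strings Soundcheck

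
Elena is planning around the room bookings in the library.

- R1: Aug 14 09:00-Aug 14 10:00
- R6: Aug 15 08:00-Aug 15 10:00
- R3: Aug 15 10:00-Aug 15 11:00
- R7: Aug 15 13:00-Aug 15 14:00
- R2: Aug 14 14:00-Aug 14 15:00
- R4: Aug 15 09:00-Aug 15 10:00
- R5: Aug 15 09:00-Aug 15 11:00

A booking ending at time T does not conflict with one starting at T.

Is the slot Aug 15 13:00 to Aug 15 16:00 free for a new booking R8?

No — it overlaps R7

R1: ends Aug 14 10:00 at or before R8 starts Aug 15 13:00 → clear.
R2: ends Aug 14 15:00 at or before R8 starts Aug 15 13:00 → clear.
R6: ends Aug 15 10:00 at or before R8 starts Aug 15 13:00 → clear.
R4: ends Aug 15 10:00 at or before R8 starts Aug 15 13:00 → clear.
R5: ends Aug 15 11:00 at or before R8 starts Aug 15 13:00 → clear.
R3: ends Aug 15 11:00 at or before R8 starts Aug 15 13:00 → clear.
R7: starts Aug 15 13:00 before R8 ends Aug 15 16:00, and ends Aug 15 14:00 after R8 starts Aug 15 13:00 → overlap.
R8 overlaps R7.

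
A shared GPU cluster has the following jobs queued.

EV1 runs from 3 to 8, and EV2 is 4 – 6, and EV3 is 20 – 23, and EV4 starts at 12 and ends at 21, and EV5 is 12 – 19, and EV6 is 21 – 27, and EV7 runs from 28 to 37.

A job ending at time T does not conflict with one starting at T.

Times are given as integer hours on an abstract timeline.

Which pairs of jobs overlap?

Sorted by start: EV1, EV2, EV4, EV5, EV3, EV6, EV7.
EV2 starts before EV1 ends → EV1 and EV2 overlap.
EV4 starts after EV1 ends; EV1 is clear from here.
EV4 starts after EV2 ends; EV2 is clear from here.
EV5 starts before EV4 ends → EV4 and EV5 overlap.
EV3 starts before EV4 ends → EV4 and EV3 overlap.
EV6 starts exactly when EV4 ends (back-to-back, no overlap); EV4 is clear from here.
EV3 starts after EV5 ends; EV5 is clear from here.
EV6 starts before EV3 ends → EV3 and EV6 overlap.
EV7 starts after EV3 ends.
EV7 starts after EV6 ends.

EV1 & EV2, EV3 & EV4, EV3 & EV6, EV4 & EV5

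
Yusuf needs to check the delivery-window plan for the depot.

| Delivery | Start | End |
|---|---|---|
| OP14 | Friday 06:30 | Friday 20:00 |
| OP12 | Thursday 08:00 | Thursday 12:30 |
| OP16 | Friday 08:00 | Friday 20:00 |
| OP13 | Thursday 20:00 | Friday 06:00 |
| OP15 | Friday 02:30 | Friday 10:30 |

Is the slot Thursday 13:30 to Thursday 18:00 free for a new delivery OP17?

Yes — the slot is free

OP12: ends Thursday 12:30 at or before OP17 starts Thursday 13:30 → clear.
OP13: starts Thursday 20:00 at or after OP17 ends Thursday 18:00 → clear.
OP15: starts Friday 02:30 at or after OP17 ends Thursday 18:00 → clear.
OP14: starts Friday 06:30 at or after OP17 ends Thursday 18:00 → clear.
OP16: starts Friday 08:00 at or after OP17 ends Thursday 18:00 → clear.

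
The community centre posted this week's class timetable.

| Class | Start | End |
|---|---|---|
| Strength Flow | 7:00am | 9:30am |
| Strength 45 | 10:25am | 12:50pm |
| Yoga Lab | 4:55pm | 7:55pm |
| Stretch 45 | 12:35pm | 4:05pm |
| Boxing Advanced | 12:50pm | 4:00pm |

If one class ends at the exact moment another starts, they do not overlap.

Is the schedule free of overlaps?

No

Two intervals overlap when each starts before the other ends.
Sorted by start: Strength Flow, Strength 45, Stretch 45, Boxing Advanced, Yoga Lab.
Strength 45 starts after Strength Flow ends, so nothing later overlaps Strength Flow either.
Stretch 45 starts before Strength 45 ends → Strength 45 and Stretch 45 overlap.
That's a conflict, so the schedule is not conflict-free.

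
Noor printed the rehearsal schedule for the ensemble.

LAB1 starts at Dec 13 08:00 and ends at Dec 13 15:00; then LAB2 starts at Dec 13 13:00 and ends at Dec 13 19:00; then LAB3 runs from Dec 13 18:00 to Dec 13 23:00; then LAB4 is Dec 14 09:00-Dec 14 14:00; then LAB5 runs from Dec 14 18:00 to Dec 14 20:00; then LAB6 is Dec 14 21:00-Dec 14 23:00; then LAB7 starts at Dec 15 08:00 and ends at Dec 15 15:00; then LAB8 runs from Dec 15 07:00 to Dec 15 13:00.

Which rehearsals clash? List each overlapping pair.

LAB1 & LAB2, LAB2 & LAB3, LAB7 & LAB8

Check each pair: they overlap iff neither finishes before the other starts.
Sorted by start: LAB1, LAB2, LAB3, LAB4, LAB5, LAB6, LAB8, LAB7.
LAB2 starts before LAB1 ends → LAB1 and LAB2 overlap.
LAB3 starts after LAB1 ends — done with LAB1.
LAB3 starts before LAB2 ends → LAB2 and LAB3 overlap.
LAB4 starts after LAB2 ends — done with LAB2.
LAB4 starts after LAB3 ends — done with LAB3.
LAB5 starts after LAB4 ends — done with LAB4.
LAB6 starts after LAB5 ends — done with LAB5.
LAB8 starts after LAB6 ends — done with LAB6.
LAB7 starts before LAB8 ends → LAB8 and LAB7 overlap.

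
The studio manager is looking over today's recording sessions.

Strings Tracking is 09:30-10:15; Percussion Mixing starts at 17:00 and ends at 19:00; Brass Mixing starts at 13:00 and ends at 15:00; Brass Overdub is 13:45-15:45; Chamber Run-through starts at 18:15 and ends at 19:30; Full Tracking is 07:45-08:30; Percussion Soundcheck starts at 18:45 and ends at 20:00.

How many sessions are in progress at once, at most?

3

Sort all start/end points and keep a running count:
07:45 start Full Tracking → 1
08:30 end Full Tracking → 0
09:30 start Strings Tracking → 1
10:15 end Strings Tracking → 0
13:00 start Brass Mixing → 1
13:45 start Brass Overdub → 2
15:00 end Brass Mixing → 1
15:45 end Brass Overdub → 0
17:00 start Percussion Mixing → 1
18:15 start Chamber Run-through → 2
18:45 start Percussion Soundcheck → 3
19:00 end Percussion Mixing → 2
19:30 end Chamber Run-through → 1
20:00 end Percussion Soundcheck → 0
Peak is 3, at 18:45 (Chamber Run-through, Percussion Mixing, Percussion Soundcheck).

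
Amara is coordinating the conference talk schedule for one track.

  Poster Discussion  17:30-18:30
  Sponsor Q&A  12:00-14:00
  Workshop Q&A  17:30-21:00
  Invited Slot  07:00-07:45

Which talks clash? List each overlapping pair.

Poster Discussion & Workshop Q&A

Sorted by start: Invited Slot, Sponsor Q&A, Poster Discussion, Workshop Q&A.
Sponsor Q&A starts after Invited Slot ends — done with Invited Slot.
Poster Discussion starts after Sponsor Q&A ends — done with Sponsor Q&A.
Workshop Q&A starts before Poster Discussion ends → Poster Discussion and Workshop Q&A overlap.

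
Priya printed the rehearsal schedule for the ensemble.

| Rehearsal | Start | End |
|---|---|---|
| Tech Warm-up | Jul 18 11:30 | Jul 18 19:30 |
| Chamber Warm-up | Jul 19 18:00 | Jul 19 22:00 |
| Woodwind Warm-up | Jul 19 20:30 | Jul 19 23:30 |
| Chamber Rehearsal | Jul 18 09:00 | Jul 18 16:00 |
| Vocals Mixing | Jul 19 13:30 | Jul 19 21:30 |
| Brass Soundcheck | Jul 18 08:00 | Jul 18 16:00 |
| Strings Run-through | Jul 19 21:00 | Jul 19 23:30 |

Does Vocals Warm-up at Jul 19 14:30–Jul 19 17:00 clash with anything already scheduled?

Brass Soundcheck: ends Jul 18 16:00 at or before Vocals Warm-up starts Jul 19 14:30 → clear.
Chamber Rehearsal: ends Jul 18 16:00 at or before Vocals Warm-up starts Jul 19 14:30 → clear.
Tech Warm-up: ends Jul 18 19:30 at or before Vocals Warm-up starts Jul 19 14:30 → clear.
Vocals Mixing: starts Jul 19 13:30 before Vocals Warm-up ends Jul 19 17:00, and ends Jul 19 21:30 after Vocals Warm-up starts Jul 19 14:30 → overlap.
Chamber Warm-up: starts Jul 19 18:00 at or after Vocals Warm-up ends Jul 19 17:00 → clear.
Woodwind Warm-up: starts Jul 19 20:30 at or after Vocals Warm-up ends Jul 19 17:00 → clear.
Strings Run-through: starts Jul 19 21:00 at or after Vocals Warm-up ends Jul 19 17:00 → clear.
Vocals Warm-up overlaps Vocals Mixing.

Yes — it overlaps Vocals Mixing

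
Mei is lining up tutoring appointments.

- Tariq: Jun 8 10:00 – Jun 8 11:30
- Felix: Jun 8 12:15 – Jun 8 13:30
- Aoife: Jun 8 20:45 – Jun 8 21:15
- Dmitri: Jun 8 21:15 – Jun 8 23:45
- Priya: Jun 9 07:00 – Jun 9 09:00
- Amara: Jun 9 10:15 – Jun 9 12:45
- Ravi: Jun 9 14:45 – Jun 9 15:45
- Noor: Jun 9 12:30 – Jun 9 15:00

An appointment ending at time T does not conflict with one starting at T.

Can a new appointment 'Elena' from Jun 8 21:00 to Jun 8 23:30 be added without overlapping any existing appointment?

No — it overlaps Aoife, Dmitri

Tariq: ends Jun 8 11:30 at or before Elena starts Jun 8 21:00 → clear.
Felix: ends Jun 8 13:30 at or before Elena starts Jun 8 21:00 → clear.
Aoife: starts Jun 8 20:45 before Elena ends Jun 8 23:30, and ends Jun 8 21:15 after Elena starts Jun 8 21:00 → overlap.
Dmitri: starts Jun 8 21:15 before Elena ends Jun 8 23:30, and ends Jun 8 23:45 after Elena starts Jun 8 21:00 → overlap.
Priya: starts Jun 9 07:00 at or after Elena ends Jun 8 23:30 → clear.
Amara: starts Jun 9 10:15 at or after Elena ends Jun 8 23:30 → clear.
Noor: starts Jun 9 12:30 at or after Elena ends Jun 8 23:30 → clear.
Ravi: starts Jun 9 14:45 at or after Elena ends Jun 8 23:30 → clear.
Elena overlaps Aoife, Dmitri.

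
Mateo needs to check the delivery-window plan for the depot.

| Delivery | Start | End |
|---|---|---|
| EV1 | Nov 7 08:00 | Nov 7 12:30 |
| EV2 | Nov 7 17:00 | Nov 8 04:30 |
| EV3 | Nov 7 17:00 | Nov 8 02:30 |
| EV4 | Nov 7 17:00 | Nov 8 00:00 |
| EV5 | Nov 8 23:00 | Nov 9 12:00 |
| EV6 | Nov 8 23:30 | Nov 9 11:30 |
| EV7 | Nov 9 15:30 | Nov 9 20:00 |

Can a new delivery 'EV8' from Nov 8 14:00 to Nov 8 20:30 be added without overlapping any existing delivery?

Yes — the slot is free

EV1: ends Nov 7 12:30 at or before EV8 starts Nov 8 14:00 → clear.
EV2: ends Nov 8 04:30 at or before EV8 starts Nov 8 14:00 → clear.
EV3: ends Nov 8 02:30 at or before EV8 starts Nov 8 14:00 → clear.
EV4: ends Nov 8 00:00 at or before EV8 starts Nov 8 14:00 → clear.
EV5: starts Nov 8 23:00 at or after EV8 ends Nov 8 20:30 → clear.
EV6: starts Nov 8 23:30 at or after EV8 ends Nov 8 20:30 → clear.
EV7: starts Nov 9 15:30 at or after EV8 ends Nov 8 20:30 → clear.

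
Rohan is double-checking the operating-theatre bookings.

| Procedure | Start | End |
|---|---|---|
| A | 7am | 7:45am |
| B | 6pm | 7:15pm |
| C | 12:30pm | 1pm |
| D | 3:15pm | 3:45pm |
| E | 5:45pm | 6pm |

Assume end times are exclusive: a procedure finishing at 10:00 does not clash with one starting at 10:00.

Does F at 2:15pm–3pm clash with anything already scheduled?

No — it doesn't clash with anything

A: ends 7:45am at or before F starts 2:15pm → clear.
C: ends 1pm at or before F starts 2:15pm → clear.
D: starts 3:15pm at or after F ends 3pm → clear.
E: starts 5:45pm at or after F ends 3pm → clear.
B: starts 6pm at or after F ends 3pm → clear.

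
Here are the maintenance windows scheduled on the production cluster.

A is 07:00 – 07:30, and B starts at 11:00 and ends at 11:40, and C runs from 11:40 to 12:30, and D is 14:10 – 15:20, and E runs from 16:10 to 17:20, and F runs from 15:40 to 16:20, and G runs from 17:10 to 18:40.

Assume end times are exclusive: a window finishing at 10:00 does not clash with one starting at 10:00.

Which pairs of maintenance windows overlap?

E & F, E & G

Sorted by start: A, B, C, D, F, E, G.
B starts after A ends, so A has no further overlaps.
C starts exactly when B ends (back-to-back, no overlap), so B has no further overlaps.
D starts after C ends, so C has no further overlaps.
F starts after D ends, so D has no further overlaps.
E starts before F ends → F and E overlap.
G starts after F ends.
G starts before E ends → E and G overlap.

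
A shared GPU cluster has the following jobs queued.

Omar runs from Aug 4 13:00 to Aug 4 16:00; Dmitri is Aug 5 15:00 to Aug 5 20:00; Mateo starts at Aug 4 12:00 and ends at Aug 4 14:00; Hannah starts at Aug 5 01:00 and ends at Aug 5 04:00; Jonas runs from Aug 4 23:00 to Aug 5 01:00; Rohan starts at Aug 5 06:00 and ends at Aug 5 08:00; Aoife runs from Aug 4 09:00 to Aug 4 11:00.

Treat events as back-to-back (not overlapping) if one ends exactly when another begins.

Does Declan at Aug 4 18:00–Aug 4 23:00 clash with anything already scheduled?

Aoife: ends Aug 4 11:00 at or before Declan starts Aug 4 18:00 → clear.
Mateo: ends Aug 4 14:00 at or before Declan starts Aug 4 18:00 → clear.
Omar: ends Aug 4 16:00 at or before Declan starts Aug 4 18:00 → clear.
Jonas: starts Aug 4 23:00 at or after Declan ends Aug 4 23:00 → clear.
Hannah: starts Aug 5 01:00 at or after Declan ends Aug 4 23:00 → clear.
Rohan: starts Aug 5 06:00 at or after Declan ends Aug 4 23:00 → clear.
Dmitri: starts Aug 5 15:00 at or after Declan ends Aug 4 23:00 → clear.

No — it doesn't clash with anything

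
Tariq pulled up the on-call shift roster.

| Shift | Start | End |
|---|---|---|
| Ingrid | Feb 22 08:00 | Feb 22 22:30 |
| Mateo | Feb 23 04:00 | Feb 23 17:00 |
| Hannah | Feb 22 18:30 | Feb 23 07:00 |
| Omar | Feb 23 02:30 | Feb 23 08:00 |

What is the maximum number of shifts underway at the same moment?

Walk through starts and ends in time order (an end at T is processed before a start at T):
Feb 22 08:00 start Ingrid → 1
Feb 22 18:30 start Hannah → 2
Feb 22 22:30 end Ingrid → 1
Feb 23 02:30 start Omar → 2
Feb 23 04:00 start Mateo → 3
Feb 23 07:00 end Hannah → 2
Feb 23 08:00 end Omar → 1
Feb 23 17:00 end Mateo → 0
Peak is 3, at Feb 23 04:00 (Hannah, Mateo, Omar).

3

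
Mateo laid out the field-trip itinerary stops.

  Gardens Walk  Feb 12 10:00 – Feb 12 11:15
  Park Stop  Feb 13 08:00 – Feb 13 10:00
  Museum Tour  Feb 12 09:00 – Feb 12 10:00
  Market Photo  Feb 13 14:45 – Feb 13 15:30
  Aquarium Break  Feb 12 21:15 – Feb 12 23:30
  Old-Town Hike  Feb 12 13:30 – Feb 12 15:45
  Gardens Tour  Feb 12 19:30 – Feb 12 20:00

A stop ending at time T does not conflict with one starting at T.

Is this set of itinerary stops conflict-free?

Sorted by start: Museum Tour, Gardens Walk, Old-Town Hike, Gardens Tour, Aquarium Break, Park Stop, Market Photo.
Gardens Walk starts exactly when Museum Tour ends (back-to-back, no overlap) — done with Museum Tour.
Old-Town Hike starts after Gardens Walk ends — done with Gardens Walk.
Gardens Tour starts after Old-Town Hike ends — done with Old-Town Hike.
Aquarium Break starts after Gardens Tour ends — done with Gardens Tour.
Park Stop starts after Aquarium Break ends — done with Aquarium Break.
Market Photo starts after Park Stop ends.
Every pair is clear; the schedule has no overlaps.

Yes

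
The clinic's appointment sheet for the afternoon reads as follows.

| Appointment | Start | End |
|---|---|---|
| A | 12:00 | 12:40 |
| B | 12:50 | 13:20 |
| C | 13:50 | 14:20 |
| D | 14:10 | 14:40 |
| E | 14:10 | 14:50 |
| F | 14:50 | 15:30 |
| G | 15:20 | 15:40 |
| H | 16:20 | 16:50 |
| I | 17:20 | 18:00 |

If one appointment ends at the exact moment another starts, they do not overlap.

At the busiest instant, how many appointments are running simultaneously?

Walk through starts and ends in time order (an end at T is processed before a start at T):
12:00 start A → 1
12:40 end A → 0
12:50 start B → 1
13:20 end B → 0
13:50 start C → 1
14:10 start D → 2
14:10 start E → 3
14:20 end C → 2
14:40 end D → 1
14:50 end E → 0
14:50 start F → 1
15:20 start G → 2
15:30 end F → 1
15:40 end G → 0
16:20 start H → 1
16:50 end H → 0
17:20 start I → 1
18:00 end I → 0
Peak is 3, at 14:10 (C, D, E).

3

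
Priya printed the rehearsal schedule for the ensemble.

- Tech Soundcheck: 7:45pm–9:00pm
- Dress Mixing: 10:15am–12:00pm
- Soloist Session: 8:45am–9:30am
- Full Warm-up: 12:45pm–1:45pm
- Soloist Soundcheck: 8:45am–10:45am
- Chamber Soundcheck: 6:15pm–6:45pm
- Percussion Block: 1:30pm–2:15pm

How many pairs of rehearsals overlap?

Two intervals overlap when each starts before the other ends.
Sorted by start: Soloist Session, Soloist Soundcheck, Dress Mixing, Full Warm-up, Percussion Block, Chamber Soundcheck, Tech Soundcheck.
Soloist Soundcheck starts before Soloist Session ends → Soloist Session and Soloist Soundcheck overlap.
Dress Mixing starts after Soloist Session ends; Soloist Session is clear from here.
Dress Mixing starts before Soloist Soundcheck ends → Soloist Soundcheck and Dress Mixing overlap.
Full Warm-up starts after Soloist Soundcheck ends; Soloist Soundcheck is clear from here.
Full Warm-up starts after Dress Mixing ends; Dress Mixing is clear from here.
Percussion Block starts before Full Warm-up ends → Full Warm-up and Percussion Block overlap.
Chamber Soundcheck starts after Full Warm-up ends; Full Warm-up is clear from here.
Chamber Soundcheck starts after Percussion Block ends; Percussion Block is clear from here.
Tech Soundcheck starts after Chamber Soundcheck ends.
Overlapping pairs: Dress Mixing & Soloist Soundcheck, Full Warm-up & Percussion Block, Soloist Session & Soloist Soundcheck — 3 in total.

3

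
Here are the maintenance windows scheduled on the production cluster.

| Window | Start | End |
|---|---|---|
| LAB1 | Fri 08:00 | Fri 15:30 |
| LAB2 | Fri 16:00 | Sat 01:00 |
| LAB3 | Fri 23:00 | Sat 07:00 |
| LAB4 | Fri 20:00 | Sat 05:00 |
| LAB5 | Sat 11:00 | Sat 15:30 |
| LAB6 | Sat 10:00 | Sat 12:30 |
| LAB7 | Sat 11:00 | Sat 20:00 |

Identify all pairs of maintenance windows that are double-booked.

LAB2 & LAB3, LAB2 & LAB4, LAB3 & LAB4, LAB5 & LAB6, LAB5 & LAB7, LAB6 & LAB7

Sorted by start: LAB1, LAB2, LAB4, LAB3, LAB6, LAB5, LAB7.
LAB2 starts after LAB1 ends, so nothing later overlaps LAB1 either.
LAB4 starts before LAB2 ends → LAB2 and LAB4 overlap.
LAB3 starts before LAB2 ends → LAB2 and LAB3 overlap.
LAB6 starts after LAB2 ends, so nothing later overlaps LAB2 either.
LAB3 starts before LAB4 ends → LAB4 and LAB3 overlap.
LAB6 starts after LAB4 ends, so nothing later overlaps LAB4 either.
LAB6 starts after LAB3 ends, so nothing later overlaps LAB3 either.
LAB5 starts before LAB6 ends → LAB6 and LAB5 overlap.
LAB7 starts before LAB6 ends → LAB6 and LAB7 overlap.
LAB7 starts before LAB5 ends → LAB5 and LAB7 overlap.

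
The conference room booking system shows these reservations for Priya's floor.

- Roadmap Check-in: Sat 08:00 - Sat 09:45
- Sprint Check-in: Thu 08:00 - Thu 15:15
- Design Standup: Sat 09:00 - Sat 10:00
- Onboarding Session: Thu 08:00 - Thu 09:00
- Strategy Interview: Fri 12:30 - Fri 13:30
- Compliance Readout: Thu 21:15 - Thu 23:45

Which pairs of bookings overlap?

Design Standup & Roadmap Check-in, Onboarding Session & Sprint Check-in

Sorted by start: Onboarding Session, Sprint Check-in, Compliance Readout, Strategy Interview, Roadmap Check-in, Design Standup.
Sprint Check-in starts before Onboarding Session ends → Onboarding Session and Sprint Check-in overlap.
Compliance Readout starts after Onboarding Session ends; Onboarding Session is clear from here.
Compliance Readout starts after Sprint Check-in ends; Sprint Check-in is clear from here.
Strategy Interview starts after Compliance Readout ends; Compliance Readout is clear from here.
Roadmap Check-in starts after Strategy Interview ends; Strategy Interview is clear from here.
Design Standup starts before Roadmap Check-in ends → Roadmap Check-in and Design Standup overlap.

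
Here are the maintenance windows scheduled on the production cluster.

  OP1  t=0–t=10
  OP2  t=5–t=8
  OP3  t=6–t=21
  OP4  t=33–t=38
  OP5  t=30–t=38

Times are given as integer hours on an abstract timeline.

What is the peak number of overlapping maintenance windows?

Sweep the timeline, counting +1 at each start and −1 at each end (ends before starts at a tie):
t=0 start OP1 → 1
t=5 start OP2 → 2
t=6 start OP3 → 3
t=8 end OP2 → 2
t=10 end OP1 → 1
t=21 end OP3 → 0
t=30 start OP5 → 1
t=33 start OP4 → 2
t=38 end OP4 → 1
t=38 end OP5 → 0
Peak is 3, at t=6 (OP1, OP2, OP3).

3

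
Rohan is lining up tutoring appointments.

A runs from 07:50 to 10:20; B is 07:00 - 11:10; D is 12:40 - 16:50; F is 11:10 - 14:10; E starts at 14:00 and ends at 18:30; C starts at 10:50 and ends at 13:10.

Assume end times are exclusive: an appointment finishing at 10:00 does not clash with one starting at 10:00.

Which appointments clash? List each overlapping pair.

A & B, B & C, C & D, C & F, D & E, D & F, E & F

Check each pair: they overlap iff neither finishes before the other starts.
Sorted by start: B, A, C, F, D, E.
A starts before B ends → B and A overlap.
C starts before B ends → B and C overlap.
F starts exactly when B ends (back-to-back, no overlap), so nothing later overlaps B either.
C starts after A ends, so nothing later overlaps A either.
F starts before C ends → C and F overlap.
D starts before C ends → C and D overlap.
E starts after C ends.
D starts before F ends → F and D overlap.
E starts before F ends → F and E overlap.
E starts before D ends → D and E overlap.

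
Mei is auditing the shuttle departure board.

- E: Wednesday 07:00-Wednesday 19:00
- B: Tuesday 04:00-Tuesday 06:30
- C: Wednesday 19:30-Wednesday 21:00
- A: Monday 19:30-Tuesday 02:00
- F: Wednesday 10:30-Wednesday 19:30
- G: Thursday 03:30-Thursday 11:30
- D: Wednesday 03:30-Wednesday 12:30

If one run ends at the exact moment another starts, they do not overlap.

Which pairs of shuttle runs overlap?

Two intervals overlap when each starts before the other ends.
Sorted by start: A, B, D, E, F, C, G.
B starts after A ends; A is clear from here.
D starts after B ends; B is clear from here.
E starts before D ends → D and E overlap.
F starts before D ends → D and F overlap.
C starts after D ends; D is clear from here.
F starts before E ends → E and F overlap.
C starts after E ends; E is clear from here.
C starts exactly when F ends (back-to-back, no overlap); F is clear from here.
G starts after C ends.

D & E, D & F, E & F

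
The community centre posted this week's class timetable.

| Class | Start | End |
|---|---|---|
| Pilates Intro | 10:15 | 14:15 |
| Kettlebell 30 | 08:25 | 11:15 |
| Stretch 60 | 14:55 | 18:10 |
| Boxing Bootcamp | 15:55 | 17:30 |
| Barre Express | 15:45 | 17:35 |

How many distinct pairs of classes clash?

Check each pair: they overlap iff neither finishes before the other starts.
Sorted by start: Kettlebell 30, Pilates Intro, Stretch 60, Barre Express, Boxing Bootcamp.
Pilates Intro starts before Kettlebell 30 ends → Kettlebell 30 and Pilates Intro overlap.
Stretch 60 starts after Kettlebell 30 ends — done with Kettlebell 30.
Stretch 60 starts after Pilates Intro ends — done with Pilates Intro.
Barre Express starts before Stretch 60 ends → Stretch 60 and Barre Express overlap.
Boxing Bootcamp starts before Stretch 60 ends → Stretch 60 and Boxing Bootcamp overlap.
Boxing Bootcamp starts before Barre Express ends → Barre Express and Boxing Bootcamp overlap.
Overlapping pairs: Barre Express & Boxing Bootcamp, Barre Express & Stretch 60, Boxing Bootcamp & Stretch 60, Kettlebell 30 & Pilates Intro — 4 in total.

4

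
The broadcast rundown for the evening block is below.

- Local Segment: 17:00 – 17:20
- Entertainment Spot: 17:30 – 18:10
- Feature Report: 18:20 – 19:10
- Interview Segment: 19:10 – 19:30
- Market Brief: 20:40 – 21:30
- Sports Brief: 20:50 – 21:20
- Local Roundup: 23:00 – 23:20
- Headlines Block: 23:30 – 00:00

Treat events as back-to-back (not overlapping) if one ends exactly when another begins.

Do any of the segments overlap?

Sorted by start: Local Segment, Entertainment Spot, Feature Report, Interview Segment, Market Brief, Sports Brief, Local Roundup, Headlines Block.
Entertainment Spot starts after Local Segment ends; Local Segment is clear from here.
Feature Report starts after Entertainment Spot ends; Entertainment Spot is clear from here.
Interview Segment starts exactly when Feature Report ends (back-to-back, no overlap); Feature Report is clear from here.
Market Brief starts after Interview Segment ends; Interview Segment is clear from here.
Sports Brief starts before Market Brief ends → Market Brief and Sports Brief overlap.
That's a conflict, so the schedule is not conflict-free.

Yes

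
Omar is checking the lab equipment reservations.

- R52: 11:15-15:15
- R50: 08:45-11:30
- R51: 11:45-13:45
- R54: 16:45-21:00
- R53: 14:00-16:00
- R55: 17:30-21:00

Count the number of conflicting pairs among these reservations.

4

Sorted by start: R50, R52, R51, R53, R54, R55.
R52 starts before R50 ends → R50 and R52 overlap.
R51 starts after R50 ends, so nothing later overlaps R50 either.
R51 starts before R52 ends → R52 and R51 overlap.
R53 starts before R52 ends → R52 and R53 overlap.
R54 starts after R52 ends, so nothing later overlaps R52 either.
R53 starts after R51 ends, so nothing later overlaps R51 either.
R54 starts after R53 ends, so nothing later overlaps R53 either.
R55 starts before R54 ends → R54 and R55 overlap.
Overlapping pairs: R50 & R52, R51 & R52, R52 & R53, R54 & R55 — 4 in total.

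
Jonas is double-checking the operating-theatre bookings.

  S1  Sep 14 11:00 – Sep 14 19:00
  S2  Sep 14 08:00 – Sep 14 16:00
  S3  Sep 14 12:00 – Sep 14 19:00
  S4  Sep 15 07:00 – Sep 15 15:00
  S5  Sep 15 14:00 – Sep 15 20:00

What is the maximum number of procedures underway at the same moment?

3

Sweep the timeline, counting +1 at each start and −1 at each end (ends before starts at a tie):
Sep 14 08:00 start S2 → 1
Sep 14 11:00 start S1 → 2
Sep 14 12:00 start S3 → 3
Sep 14 16:00 end S2 → 2
Sep 14 19:00 end S1 → 1
Sep 14 19:00 end S3 → 0
Sep 15 07:00 start S4 → 1
Sep 15 14:00 start S5 → 2
Sep 15 15:00 end S4 → 1
Sep 15 20:00 end S5 → 0
Peak is 3, at Sep 14 12:00 (S1, S2, S3).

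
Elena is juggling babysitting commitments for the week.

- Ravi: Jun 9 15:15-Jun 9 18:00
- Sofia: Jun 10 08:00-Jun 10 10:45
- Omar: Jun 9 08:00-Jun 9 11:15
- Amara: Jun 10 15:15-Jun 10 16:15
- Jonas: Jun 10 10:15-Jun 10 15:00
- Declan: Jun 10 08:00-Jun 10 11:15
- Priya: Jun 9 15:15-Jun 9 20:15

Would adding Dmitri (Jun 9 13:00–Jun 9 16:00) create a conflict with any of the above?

Yes — it overlaps Priya, Ravi

Omar: ends Jun 9 11:15 at or before Dmitri starts Jun 9 13:00 → clear.
Priya: starts Jun 9 15:15 before Dmitri ends Jun 9 16:00, and ends Jun 9 20:15 after Dmitri starts Jun 9 13:00 → overlap.
Ravi: starts Jun 9 15:15 before Dmitri ends Jun 9 16:00, and ends Jun 9 18:00 after Dmitri starts Jun 9 13:00 → overlap.
Sofia: starts Jun 10 08:00 at or after Dmitri ends Jun 9 16:00 → clear.
Declan: starts Jun 10 08:00 at or after Dmitri ends Jun 9 16:00 → clear.
Jonas: starts Jun 10 10:15 at or after Dmitri ends Jun 9 16:00 → clear.
Amara: starts Jun 10 15:15 at or after Dmitri ends Jun 9 16:00 → clear.
Dmitri overlaps Priya, Ravi.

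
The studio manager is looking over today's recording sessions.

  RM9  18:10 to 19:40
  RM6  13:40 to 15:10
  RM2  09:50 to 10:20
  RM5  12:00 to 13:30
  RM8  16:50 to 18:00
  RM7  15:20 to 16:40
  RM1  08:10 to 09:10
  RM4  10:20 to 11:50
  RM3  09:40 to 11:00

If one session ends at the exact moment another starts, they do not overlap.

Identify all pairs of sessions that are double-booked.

RM2 & RM3, RM3 & RM4

Sorted by start: RM1, RM3, RM2, RM4, RM5, RM6, RM7, RM8, RM9.
RM3 starts after RM1 ends, so nothing later overlaps RM1 either.
RM2 starts before RM3 ends → RM3 and RM2 overlap.
RM4 starts before RM3 ends → RM3 and RM4 overlap.
RM5 starts after RM3 ends, so nothing later overlaps RM3 either.
RM4 starts exactly when RM2 ends (back-to-back, no overlap), so nothing later overlaps RM2 either.
RM5 starts after RM4 ends, so nothing later overlaps RM4 either.
RM6 starts after RM5 ends, so nothing later overlaps RM5 either.
RM7 starts after RM6 ends, so nothing later overlaps RM6 either.
RM8 starts after RM7 ends, so nothing later overlaps RM7 either.
RM9 starts after RM8 ends.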